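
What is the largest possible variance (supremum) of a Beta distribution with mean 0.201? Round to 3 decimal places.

For fixed mean μ the Beta variance is μ(1−μ)/(α+β+1), increasing as α+β decreases.
Its least upper bound (not attained) is μ(1−μ) = 0.201·0.799 = 0.161.

0.161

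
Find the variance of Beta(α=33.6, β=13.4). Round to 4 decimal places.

α+β = 47.0 and αβ = 450.24, so Var = αβ/[(α+β)²(α+β+1)] = 450.24/106032.000 = 0.0042.

0.0042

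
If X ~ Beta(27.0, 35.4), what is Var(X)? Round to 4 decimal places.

α+β = 62.4 and αβ = 955.80, so Var = αβ/[(α+β)²(α+β+1)] = 955.80/246864.384 = 0.0039.

0.0039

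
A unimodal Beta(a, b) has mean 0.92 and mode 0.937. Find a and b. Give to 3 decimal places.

Let s = a+b. Mean gives a = μs = 0.92s; mode gives (a−1)/(s−2) = 0.937.
Substituting: 0.92s − 1 = 0.937(s−2) = 0.937s − 1.874, so -0.017s = -0.874 and s = 51.4118.
Then a = 0.92×51.4118 = 47.299 and b = s−a = 4.113.

a = 47.299, b = 4.113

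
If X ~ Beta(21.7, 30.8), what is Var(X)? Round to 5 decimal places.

μ = 21.7/52.5 = 0.413333; Var = μ(1−μ)/(α+β+1) = 0.2424889/53.5 = 0.00453.

0.00453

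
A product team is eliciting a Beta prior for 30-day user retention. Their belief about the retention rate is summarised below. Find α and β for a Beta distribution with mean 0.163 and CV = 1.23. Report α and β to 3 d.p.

α = 0.390, β = 2.004

Var = (CV·μ)² = (1.23×0.163)² = 0.040196.
α+β = μ(1−μ)/Var − 1 = 0.136431/0.040196 − 1 = 2.3941.
Thus α = 0.163·2.3941 = 0.390 and β = 0.837·2.3941 = 2.004.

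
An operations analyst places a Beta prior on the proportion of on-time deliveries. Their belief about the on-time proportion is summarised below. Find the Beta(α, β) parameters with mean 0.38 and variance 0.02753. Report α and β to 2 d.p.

α = 2.87, β = 4.69

Write ν = α+β; then α = μν and Var = μ(1−μ)/(ν+1).
ν = μ(1−μ)/Var − 1 = 0.2356/0.02753 − 1 = 7.5579.
α = 0.38·7.5579 = 2.87, β = 0.62·7.5579 = 4.69.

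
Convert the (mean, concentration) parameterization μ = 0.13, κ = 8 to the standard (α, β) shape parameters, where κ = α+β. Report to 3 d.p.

α = 1.040, β = 6.960

Split κ in proportion μ : (1−μ): α = 0.13·8 = 1.040, β = 8 − 1.040 = 6.960.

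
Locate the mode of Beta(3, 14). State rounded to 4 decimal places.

The density x^(α−1)(1−x)^(β−1) is maximised at (α−1)/(α+β−2) = 2/15 = 0.1333.

0.1333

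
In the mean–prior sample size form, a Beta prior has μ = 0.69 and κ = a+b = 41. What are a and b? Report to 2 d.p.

Split κ in proportion μ : (1−μ): a = 0.69·41 = 28.29, b = 41 − 28.29 = 12.71.

a = 28.29, b = 12.71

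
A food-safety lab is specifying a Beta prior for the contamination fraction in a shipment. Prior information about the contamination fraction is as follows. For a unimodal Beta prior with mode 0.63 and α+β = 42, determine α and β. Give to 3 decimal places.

α = 26.200, β = 15.800

Since the density peak of Beta(α,β) is at (α−1)/(α+β−2),
α = 1 + 0.63(42−2) = 26.200 and β = 42 − 26.200 = 15.800.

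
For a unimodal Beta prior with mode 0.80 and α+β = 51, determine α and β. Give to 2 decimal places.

α = 40.20, β = 10.80

Mode = (α−1)/(κ−2) with κ = α+β, so α−1 = 0.80·49 = 39.20.
α = 40.20; β = κ − α = 10.80.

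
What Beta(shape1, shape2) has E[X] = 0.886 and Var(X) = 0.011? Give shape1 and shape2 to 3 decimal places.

Let s = shape1+shape2. The Beta variance is μ(1−μ)/(s+1).
So s+1 = μ(1−μ)/σ² = (0.886×0.114)/0.011 = 0.101004/0.011 = 9.1822, giving s = 8.1822.
Then shape1 = μs = 0.886×8.1822 = 7.249 and shape2 = (1−μ)s = 0.114×8.1822 = 0.933.

shape1 = 7.249, shape2 = 0.933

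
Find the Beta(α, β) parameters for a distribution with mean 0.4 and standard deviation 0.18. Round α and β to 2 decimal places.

σ² = 0.18² = 0.0324.
With s = α+β, Var = μ(1−μ)/(s+1), so s+1 = (0.4×0.6)/0.0324 = 7.4074 and s = 6.4074.
α = μs = 2.56, β = (1−μ)s = 3.84.

α = 2.56, β = 3.84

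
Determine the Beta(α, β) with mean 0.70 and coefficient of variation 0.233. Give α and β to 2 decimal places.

α = 4.83, β = 2.07

Var = (CV·μ)² = (0.233×0.70)² = 0.026602.
α+β = μ(1−μ)/Var − 1 = 0.2100/0.026602 − 1 = 6.8943.
Thus α = 0.70·6.8943 = 4.83 and β = 0.30·6.8943 = 2.07.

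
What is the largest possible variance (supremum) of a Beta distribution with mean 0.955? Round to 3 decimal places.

0.043

For fixed mean μ the Beta variance is μ(1−μ)/(α+β+1), increasing as α+β decreases.
Its least upper bound (not attained) is μ(1−μ) = 0.955·0.045 = 0.043.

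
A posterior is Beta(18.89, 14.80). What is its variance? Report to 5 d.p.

0.00710

μ = 18.89/33.69 = 0.560701; Var = μ(1−μ)/(α+β+1) = 0.2463154/34.69 = 0.00710.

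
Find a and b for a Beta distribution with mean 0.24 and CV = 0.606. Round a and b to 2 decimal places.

σ = CV·μ = 0.606×0.24 = 0.14544, so σ² = 0.021153.
s+1 = μ(1−μ)/σ² = 0.1824/0.021153 = 8.6230, so s = a+b = 7.6230.
a = μs = 1.83, b = (1−μ)s = 5.79.

a = 1.83, b = 5.79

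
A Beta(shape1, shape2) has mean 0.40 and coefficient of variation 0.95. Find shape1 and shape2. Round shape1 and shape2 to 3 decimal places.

Var = (CV·μ)² = (0.95×0.40)² = 0.144400.
shape1+shape2 = μ(1−μ)/Var − 1 = 0.2400/0.144400 − 1 = 0.6620.
Thus shape1 = 0.40·0.6620 = 0.265 and shape2 = 0.60·0.6620 = 0.397.

shape1 = 0.265, shape2 = 0.397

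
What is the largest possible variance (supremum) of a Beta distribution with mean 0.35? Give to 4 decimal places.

0.2275

Var = μ(1−μ)/(α+β+1), which approaches μ(1−μ) as α+β → 0.
So the supremum is μ(1−μ) = 0.35×0.65 = 0.2275.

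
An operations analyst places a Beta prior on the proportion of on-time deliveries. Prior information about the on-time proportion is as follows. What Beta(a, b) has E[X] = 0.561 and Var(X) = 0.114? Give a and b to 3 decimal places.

Let s = a+b. The Beta variance is μ(1−μ)/(s+1).
So s+1 = μ(1−μ)/σ² = (0.561×0.439)/0.114 = 0.246279/0.114 = 2.1603, giving s = 1.1603.
Then a = μs = 0.561×1.1603 = 0.651 and b = (1−μ)s = 0.439×1.1603 = 0.509.

a = 0.651, b = 0.509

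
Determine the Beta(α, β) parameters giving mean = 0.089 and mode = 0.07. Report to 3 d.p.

Let s = α+β. Mean gives α = μs = 0.089s; mode gives (α−1)/(s−2) = 0.07.
Substituting: 0.089s − 1 = 0.07(s−2) = 0.07s − 0.14, so 0.019s = 0.86 and s = 45.2632.
Then α = 0.089×45.2632 = 4.028 and β = s−α = 41.235.

α = 4.028, β = 41.235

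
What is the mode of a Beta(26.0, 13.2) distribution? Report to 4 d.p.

With α,β > 1, mode = (α−1)/(α+β−2) = 25.0/37.2 = 0.6720.

0.6720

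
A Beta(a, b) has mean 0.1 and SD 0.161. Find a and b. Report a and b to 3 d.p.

Variance = 0.161² = 0.025921. The moment-matching identity a+b = μ(1−μ)/Var − 1 gives
a+b = 0.09/0.025921 − 1 = 2.4721, so a = μ·2.4721 = 0.247 and b = (1−μ)·2.4721 = 2.225.

a = 0.247, b = 2.225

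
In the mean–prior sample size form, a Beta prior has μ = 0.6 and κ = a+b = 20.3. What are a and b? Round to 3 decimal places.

a = μκ = 0.6×20.3 = 12.180 and b = (1−μ)κ = 0.4×20.3 = 8.120.

a = 12.180, b = 8.120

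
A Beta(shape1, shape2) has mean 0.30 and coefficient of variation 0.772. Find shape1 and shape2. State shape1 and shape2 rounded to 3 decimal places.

shape1 = 0.875, shape2 = 2.041

σ = CV·μ = 0.772×0.30 = 0.23160, so σ² = 0.053639.
s+1 = μ(1−μ)/σ² = 0.2100/0.053639 = 3.9151, so s = shape1+shape2 = 2.9151.
shape1 = μs = 0.875, shape2 = (1−μ)s = 2.041.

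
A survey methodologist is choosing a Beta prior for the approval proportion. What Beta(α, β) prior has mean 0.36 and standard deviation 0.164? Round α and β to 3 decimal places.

First σ² = 0.026896. Setting α = μn, β = (1−μ)n with n = α+β,
μ(1−μ)/(n+1) = 0.026896 ⇒ n+1 = 0.2304/0.026896 = 8.5663 ⇒ n = 7.5663.
Hence α = 0.36×7.5663 = 2.724, β = 0.64×7.5663 = 4.842.

α = 2.724, β = 4.842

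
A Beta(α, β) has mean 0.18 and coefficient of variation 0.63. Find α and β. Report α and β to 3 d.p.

σ = CV·μ = 0.63×0.18 = 0.11340, so σ² = 0.012860.
s+1 = μ(1−μ)/σ² = 0.1476/0.012860 = 11.4778, so s = α+β = 10.4778.
α = μs = 1.886, β = (1−μ)s = 8.592.

α = 1.886, β = 8.592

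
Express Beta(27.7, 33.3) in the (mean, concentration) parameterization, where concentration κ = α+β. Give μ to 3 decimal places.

μ = 0.454, κ = 61.0

κ = α+β = 27.7+33.3 = 61.0; μ = α/κ = 27.7/61.0 = 0.454.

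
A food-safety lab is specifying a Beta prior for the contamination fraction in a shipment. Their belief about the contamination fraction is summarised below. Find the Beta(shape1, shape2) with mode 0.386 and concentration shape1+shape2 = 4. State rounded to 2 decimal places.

shape1 = 1.77, shape2 = 2.23

For shape1,shape2>1 the mode is (shape1−1)/(shape1+shape2−2), so shape1 = mode·(κ−2)+1 = 0.386×2+1 = 1.77.
And shape2 = (1−mode)·(κ−2)+1 = 0.614×2+1 = 2.23.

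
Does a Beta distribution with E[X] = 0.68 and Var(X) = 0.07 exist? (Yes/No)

Yes

A Beta with mean μ has variance μ(1−μ)/(α+β+1) < μ(1−μ).
Here μ(1−μ) = 0.68×0.32 = 0.2176, and 0.07 < 0.2176.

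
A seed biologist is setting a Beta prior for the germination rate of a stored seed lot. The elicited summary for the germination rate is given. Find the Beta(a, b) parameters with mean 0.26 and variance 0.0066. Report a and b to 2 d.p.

a = 7.32, b = 20.83

Write ν = a+b; then a = μν and Var = μ(1−μ)/(ν+1).
ν = μ(1−μ)/Var − 1 = 0.1924/0.0066 − 1 = 28.1515.
a = 0.26·28.1515 = 7.32, b = 0.74·28.1515 = 20.83.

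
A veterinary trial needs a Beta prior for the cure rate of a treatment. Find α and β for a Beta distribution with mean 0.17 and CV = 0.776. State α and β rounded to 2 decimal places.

σ = CV·μ = 0.776×0.17 = 0.13192, so σ² = 0.017403.
s+1 = μ(1−μ)/σ² = 0.1411/0.017403 = 8.1079, so s = α+β = 7.1079.
α = μs = 1.21, β = (1−μ)s = 5.90.

α = 1.21, β = 5.90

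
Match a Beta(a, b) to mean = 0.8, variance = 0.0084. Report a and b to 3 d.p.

a = 14.438, b = 3.610

Write ν = a+b; then a = μν and Var = μ(1−μ)/(ν+1).
ν = μ(1−μ)/Var − 1 = 0.16/0.0084 − 1 = 18.0476.
a = 0.8·18.0476 = 14.438, b = 0.2·18.0476 = 3.610.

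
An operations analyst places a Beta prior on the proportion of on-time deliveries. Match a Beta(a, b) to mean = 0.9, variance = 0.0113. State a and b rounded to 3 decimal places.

Write ν = a+b; then a = μν and Var = μ(1−μ)/(ν+1).
ν = μ(1−μ)/Var − 1 = 0.09/0.0113 − 1 = 6.9646.
a = 0.9·6.9646 = 6.268, b = 0.1·6.9646 = 0.696.

a = 6.268, b = 0.696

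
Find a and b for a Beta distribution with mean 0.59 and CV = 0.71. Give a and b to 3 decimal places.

σ = CV·μ = 0.71×0.59 = 0.41890, so σ² = 0.175477.
s+1 = μ(1−μ)/σ² = 0.2419/0.175477 = 1.3785, so s = a+b = 0.3785.
a = μs = 0.223, b = (1−μ)s = 0.155.

a = 0.223, b = 0.155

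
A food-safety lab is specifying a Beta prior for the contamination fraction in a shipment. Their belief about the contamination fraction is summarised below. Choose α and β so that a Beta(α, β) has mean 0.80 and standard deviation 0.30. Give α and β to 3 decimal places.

Variance = 0.30² = 0.0900. The moment-matching identity α+β = μ(1−μ)/Var − 1 gives
α+β = 0.1600/0.0900 − 1 = 0.7778, so α = μ·0.7778 = 0.622 and β = (1−μ)·0.7778 = 0.156.

α = 0.622, β = 0.156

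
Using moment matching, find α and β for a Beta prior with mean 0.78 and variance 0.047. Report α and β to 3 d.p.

Write ν = α+β; then α = μν and Var = μ(1−μ)/(ν+1).
ν = μ(1−μ)/Var − 1 = 0.1716/0.047 − 1 = 2.6511.
α = 0.78·2.6511 = 2.068, β = 0.22·2.6511 = 0.583.

α = 2.068, β = 0.583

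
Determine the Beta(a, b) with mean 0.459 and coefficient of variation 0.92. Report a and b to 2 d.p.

a = 0.18, b = 0.21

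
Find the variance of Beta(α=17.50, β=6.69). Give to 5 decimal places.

μ = 17.50/24.19 = 0.723439; Var = μ(1−μ)/(α+β+1) = 0.2000748/25.19 = 0.00794.

0.00794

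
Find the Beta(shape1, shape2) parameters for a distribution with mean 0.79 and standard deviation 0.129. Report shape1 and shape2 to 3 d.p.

σ² = 0.129² = 0.016641.
With s = shape1+shape2, Var = μ(1−μ)/(s+1), so s+1 = (0.79×0.21)/0.016641 = 9.9694 and s = 8.9694.
shape1 = μs = 7.086, shape2 = (1−μ)s = 1.884.

shape1 = 7.086, shape2 = 1.884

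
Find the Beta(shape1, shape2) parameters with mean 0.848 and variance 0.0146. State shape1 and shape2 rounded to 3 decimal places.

Write ν = shape1+shape2; then shape1 = μν and Var = μ(1−μ)/(ν+1).
ν = μ(1−μ)/Var − 1 = 0.128896/0.0146 − 1 = 7.8285.
shape1 = 0.848·7.8285 = 6.639, shape2 = 0.152·7.8285 = 1.190.

shape1 = 6.639, shape2 = 1.190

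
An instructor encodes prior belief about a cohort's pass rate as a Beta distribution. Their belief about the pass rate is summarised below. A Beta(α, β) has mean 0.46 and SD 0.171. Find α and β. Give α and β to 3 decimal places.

α = 3.448, β = 4.047

σ² = 0.171² = 0.029241.
With s = α+β, Var = μ(1−μ)/(s+1), so s+1 = (0.46×0.54)/0.029241 = 8.4949 and s = 7.4949.
α = μs = 3.448, β = (1−μ)s = 4.047.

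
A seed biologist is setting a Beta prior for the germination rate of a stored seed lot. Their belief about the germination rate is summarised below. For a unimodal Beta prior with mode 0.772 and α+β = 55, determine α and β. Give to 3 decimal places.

α = 41.916, β = 13.084

Since the density peak of Beta(α,β) is at (α−1)/(α+β−2),
α = 1 + 0.772(55−2) = 41.916 and β = 55 − 41.916 = 13.084.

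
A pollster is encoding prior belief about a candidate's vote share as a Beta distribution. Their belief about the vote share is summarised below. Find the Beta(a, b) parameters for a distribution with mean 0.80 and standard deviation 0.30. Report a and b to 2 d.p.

a = 0.62, b = 0.16

Variance = 0.30² = 0.0900. The moment-matching identity a+b = μ(1−μ)/Var − 1 gives
a+b = 0.1600/0.0900 − 1 = 0.7778, so a = μ·0.7778 = 0.62 and b = (1−μ)·0.7778 = 0.16.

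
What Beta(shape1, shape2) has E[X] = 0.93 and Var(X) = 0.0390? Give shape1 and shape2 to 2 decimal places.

shape1 = 0.62, shape2 = 0.05

Let s = shape1+shape2. The Beta variance is μ(1−μ)/(s+1).
So s+1 = μ(1−μ)/σ² = (0.93×0.07)/0.0390 = 0.0651/0.0390 = 1.6692, giving s = 0.6692.
Then shape1 = μs = 0.93×0.6692 = 0.62 and shape2 = (1−μ)s = 0.07×0.6692 = 0.05.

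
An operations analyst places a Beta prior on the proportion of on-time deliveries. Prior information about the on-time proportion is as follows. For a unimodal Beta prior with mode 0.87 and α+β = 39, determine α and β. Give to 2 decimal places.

Since the density peak of Beta(α,β) is at (α−1)/(α+β−2),
α = 1 + 0.87(39−2) = 33.19 and β = 39 − 33.19 = 5.81.

α = 33.19, β = 5.81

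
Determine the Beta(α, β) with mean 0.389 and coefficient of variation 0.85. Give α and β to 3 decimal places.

σ = CV·μ = 0.85×0.389 = 0.33065, so σ² = 0.109329.
s+1 = μ(1−μ)/σ² = 0.237679/0.109329 = 2.1740, so s = α+β = 1.1740.
α = μs = 0.457, β = (1−μ)s = 0.717.

α = 0.457, β = 0.717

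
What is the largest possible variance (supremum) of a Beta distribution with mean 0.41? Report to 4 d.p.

For fixed mean μ the Beta variance is μ(1−μ)/(α+β+1), increasing as α+β decreases.
Its least upper bound (not attained) is μ(1−μ) = 0.41·0.59 = 0.2419.

0.2419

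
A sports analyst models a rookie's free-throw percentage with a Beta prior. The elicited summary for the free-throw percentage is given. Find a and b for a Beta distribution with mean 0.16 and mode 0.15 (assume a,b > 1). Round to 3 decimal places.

Let s = a+b. Mean gives a = μs = 0.16s; mode gives (a−1)/(s−2) = 0.15.
Substituting: 0.16s − 1 = 0.15(s−2) = 0.15s − 0.30, so 0.01s = 0.70 and s = 70.0000.
Then a = 0.16×70.0000 = 11.200 and b = s−a = 58.800.

a = 11.200, b = 58.800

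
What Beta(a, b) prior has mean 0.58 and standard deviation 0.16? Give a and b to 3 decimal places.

a = 4.939, b = 3.577

Variance = 0.16² = 0.0256. The moment-matching identity a+b = μ(1−μ)/Var − 1 gives
a+b = 0.2436/0.0256 − 1 = 8.5156, so a = μ·8.5156 = 4.939 and b = (1−μ)·8.5156 = 3.577.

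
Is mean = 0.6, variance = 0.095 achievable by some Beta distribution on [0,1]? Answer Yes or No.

Yes

A Beta with mean μ has variance μ(1−μ)/(α+β+1) < μ(1−μ).
Here μ(1−μ) = 0.6×0.4 = 0.24, and 0.095 < 0.24.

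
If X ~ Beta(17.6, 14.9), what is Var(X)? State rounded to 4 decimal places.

0.0074

α+β = 32.5 and αβ = 262.24, so Var = αβ/[(α+β)²(α+β+1)] = 262.24/35384.375 = 0.0074.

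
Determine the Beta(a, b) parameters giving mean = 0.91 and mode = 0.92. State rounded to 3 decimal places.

a = 76.440, b = 7.560

Let s = a+b. Mean gives a = μs = 0.91s; mode gives (a−1)/(s−2) = 0.92.
Substituting: 0.91s − 1 = 0.92(s−2) = 0.92s − 1.84, so -0.01s = -0.84 and s = 84.0000.
Then a = 0.91×84.0000 = 76.440 and b = s−a = 7.560.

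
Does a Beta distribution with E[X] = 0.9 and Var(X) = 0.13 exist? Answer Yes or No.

For any Beta, Var(X) < E[X]·(1−E[X]).
Here μ(1−μ) = 0.9×0.1 = 0.09, and 0.13 ≥ 0.09.

No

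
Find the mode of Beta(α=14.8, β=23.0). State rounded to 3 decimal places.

0.385

The density x^(α−1)(1−x)^(β−1) is maximised at (α−1)/(α+β−2) = 13.8/35.8 = 0.385.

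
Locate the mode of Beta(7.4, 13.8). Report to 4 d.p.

0.3333

The density x^(α−1)(1−x)^(β−1) is maximised at (α−1)/(α+β−2) = 6.4/19.2 = 0.3333.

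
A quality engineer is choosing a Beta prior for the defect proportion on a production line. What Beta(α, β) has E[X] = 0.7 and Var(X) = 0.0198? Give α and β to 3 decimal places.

α = 6.724, β = 2.882

Write ν = α+β; then α = μν and Var = μ(1−μ)/(ν+1).
ν = μ(1−μ)/Var − 1 = 0.21/0.0198 − 1 = 9.6061.
α = 0.7·9.6061 = 6.724, β = 0.3·9.6061 = 2.882.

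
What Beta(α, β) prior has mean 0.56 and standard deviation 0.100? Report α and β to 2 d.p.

First σ² = 0.010000. Setting α = μn, β = (1−μ)n with n = α+β,
μ(1−μ)/(n+1) = 0.010000 ⇒ n+1 = 0.2464/0.010000 = 24.6400 ⇒ n = 23.6400.
Hence α = 0.56×23.6400 = 13.24, β = 0.44×23.6400 = 10.40.

α = 13.24, β = 10.40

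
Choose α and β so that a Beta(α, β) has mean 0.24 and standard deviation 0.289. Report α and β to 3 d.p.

σ² = 0.289² = 0.083521.
With s = α+β, Var = μ(1−μ)/(s+1), so s+1 = (0.24×0.76)/0.083521 = 2.1839 and s = 1.1839.
α = μs = 0.284, β = (1−μ)s = 0.900.

α = 0.284, β = 0.900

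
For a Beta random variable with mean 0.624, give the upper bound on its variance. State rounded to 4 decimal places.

0.2346

Var = μ(1−μ)/(α+β+1), which approaches μ(1−μ) as α+β → 0.
So the supremum is μ(1−μ) = 0.624×0.376 = 0.2346.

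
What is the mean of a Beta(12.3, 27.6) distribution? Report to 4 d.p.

0.3083

The Beta mean is α/(α+β) = 12.3/(12.3+27.6) = 0.3083.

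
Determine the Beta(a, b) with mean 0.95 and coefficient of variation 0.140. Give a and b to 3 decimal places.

σ = CV·μ = 0.140×0.95 = 0.13300, so σ² = 0.017689.
s+1 = μ(1−μ)/σ² = 0.0475/0.017689 = 2.6853, so s = a+b = 1.6853.
a = μs = 1.601, b = (1−μ)s = 0.084.

a = 1.601, b = 0.084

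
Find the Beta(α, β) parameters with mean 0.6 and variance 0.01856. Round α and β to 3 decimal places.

Let s = α+β. The Beta variance is μ(1−μ)/(s+1).
So s+1 = μ(1−μ)/σ² = (0.6×0.4)/0.01856 = 0.24/0.01856 = 12.9310, giving s = 11.9310.
Then α = μs = 0.6×11.9310 = 7.159 and β = (1−μ)s = 0.4×11.9310 = 4.772.

α = 7.159, β = 4.772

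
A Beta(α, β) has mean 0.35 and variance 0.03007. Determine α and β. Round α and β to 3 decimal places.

α = 2.298, β = 4.268

By moment matching, α+β = μ(1−μ)/σ² − 1 = (0.35·0.65)/0.03007 − 1 = 7.5657 − 1 = 6.5657.
Since α/(α+β) = μ, α = 0.35·6.5657 = 2.298 and β = 0.65·6.5657 = 4.268.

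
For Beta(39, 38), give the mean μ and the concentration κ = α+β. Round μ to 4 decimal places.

μ = 0.5065, κ = 77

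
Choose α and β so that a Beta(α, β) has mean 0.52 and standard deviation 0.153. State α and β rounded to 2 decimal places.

α = 5.02, β = 4.64

Variance = 0.153² = 0.023409. The moment-matching identity α+β = μ(1−μ)/Var − 1 gives
α+β = 0.2496/0.023409 − 1 = 9.6626, so α = μ·9.6626 = 5.02 and β = (1−μ)·9.6626 = 4.64.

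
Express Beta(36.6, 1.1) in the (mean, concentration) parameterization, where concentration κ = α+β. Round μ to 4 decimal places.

μ = 0.9708, κ = 37.7

κ = α+β = 36.6+1.1 = 37.7; μ = α/κ = 36.6/37.7 = 0.9708.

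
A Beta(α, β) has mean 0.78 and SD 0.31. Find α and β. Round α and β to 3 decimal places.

σ² = 0.31² = 0.0961.
With s = α+β, Var = μ(1−μ)/(s+1), so s+1 = (0.78×0.22)/0.0961 = 1.7856 and s = 0.7856.
α = μs = 0.613, β = (1−μ)s = 0.173.

α = 0.613, β = 0.173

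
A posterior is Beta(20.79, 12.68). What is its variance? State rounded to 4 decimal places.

Var = αβ/[(α+β)²(α+β+1)] = (20.79×12.68)/(33.47²×34.47) = 263.6172/38614.703823 = 0.0068.

0.0068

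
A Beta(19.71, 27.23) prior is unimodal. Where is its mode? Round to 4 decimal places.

The density x^(α−1)(1−x)^(β−1) is maximised at (α−1)/(α+β−2) = 18.71/44.94 = 0.4163.

0.4163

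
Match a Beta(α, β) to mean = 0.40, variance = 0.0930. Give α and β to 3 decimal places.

Let s = α+β. The Beta variance is μ(1−μ)/(s+1).
So s+1 = μ(1−μ)/σ² = (0.40×0.60)/0.0930 = 0.2400/0.0930 = 2.5806, giving s = 1.5806.
Then α = μs = 0.40×1.5806 = 0.632 and β = (1−μ)s = 0.60×1.5806 = 0.948.

α = 0.632, β = 0.948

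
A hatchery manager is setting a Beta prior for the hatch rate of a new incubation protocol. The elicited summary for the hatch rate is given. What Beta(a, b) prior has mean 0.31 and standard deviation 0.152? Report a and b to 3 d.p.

First σ² = 0.023104. Setting a = μn, b = (1−μ)n with n = a+b,
μ(1−μ)/(n+1) = 0.023104 ⇒ n+1 = 0.2139/0.023104 = 9.2581 ⇒ n = 8.2581.
Hence a = 0.31×8.2581 = 2.560, b = 0.69×8.2581 = 5.698.

a = 2.560, b = 5.698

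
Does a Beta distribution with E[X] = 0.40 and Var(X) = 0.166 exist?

Yes

The Beta variance bound is σ² < μ(1−μ).
Here μ(1−μ) = 0.40×0.60 = 0.2400, and 0.166 < 0.2400.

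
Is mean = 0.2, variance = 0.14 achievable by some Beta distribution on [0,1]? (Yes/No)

Yes

The Beta variance bound is σ² < μ(1−μ).
Here μ(1−μ) = 0.2×0.8 = 0.16, and 0.14 < 0.16.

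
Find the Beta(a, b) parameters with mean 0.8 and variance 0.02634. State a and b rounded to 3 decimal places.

a = 4.060, b = 1.015

Let s = a+b. The Beta variance is μ(1−μ)/(s+1).
So s+1 = μ(1−μ)/σ² = (0.8×0.2)/0.02634 = 0.16/0.02634 = 6.0744, giving s = 5.0744.
Then a = μs = 0.8×5.0744 = 4.060 and b = (1−μ)s = 0.2×5.0744 = 1.015.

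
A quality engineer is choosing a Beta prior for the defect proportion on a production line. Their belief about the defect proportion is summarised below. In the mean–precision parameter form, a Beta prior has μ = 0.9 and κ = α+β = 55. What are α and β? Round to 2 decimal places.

Split κ in proportion μ : (1−μ): α = 0.9·55 = 49.50, β = 55 − 49.50 = 5.50.

α = 49.50, β = 5.50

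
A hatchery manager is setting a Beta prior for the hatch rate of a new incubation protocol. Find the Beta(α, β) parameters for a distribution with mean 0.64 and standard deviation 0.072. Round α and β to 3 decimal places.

First σ² = 0.005184. Setting α = μn, β = (1−μ)n with n = α+β,
μ(1−μ)/(n+1) = 0.005184 ⇒ n+1 = 0.2304/0.005184 = 44.4444 ⇒ n = 43.4444.
Hence α = 0.64×43.4444 = 27.804, β = 0.36×43.4444 = 15.640.

α = 27.804, β = 15.640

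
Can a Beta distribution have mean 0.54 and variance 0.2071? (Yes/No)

The Beta variance bound is σ² < μ(1−μ).
Here μ(1−μ) = 0.54×0.46 = 0.2484, and 0.2071 < 0.2484.

Yes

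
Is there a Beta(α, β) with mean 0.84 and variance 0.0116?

A Beta with mean μ has variance μ(1−μ)/(α+β+1) < μ(1−μ).
Here μ(1−μ) = 0.84×0.16 = 0.1344, and 0.0116 < 0.1344.

Yes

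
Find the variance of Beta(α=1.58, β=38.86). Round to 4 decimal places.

0.0009

μ = 1.58/40.44 = 0.039070; Var = μ(1−μ)/(α+β+1) = 0.0375437/41.44 = 0.0009.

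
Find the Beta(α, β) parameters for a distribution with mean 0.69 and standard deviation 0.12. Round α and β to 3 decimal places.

First σ² = 0.0144. Setting α = μn, β = (1−μ)n with n = α+β,
μ(1−μ)/(n+1) = 0.0144 ⇒ n+1 = 0.2139/0.0144 = 14.8542 ⇒ n = 13.8542.
Hence α = 0.69×13.8542 = 9.559, β = 0.31×13.8542 = 4.295.

α = 9.559, β = 4.295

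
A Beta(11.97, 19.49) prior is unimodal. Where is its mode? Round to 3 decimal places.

The density x^(α−1)(1−x)^(β−1) is maximised at (α−1)/(α+β−2) = 10.97/29.46 = 0.372.

0.372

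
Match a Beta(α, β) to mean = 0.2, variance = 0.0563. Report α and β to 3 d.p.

By moment matching, α+β = μ(1−μ)/σ² − 1 = (0.2·0.8)/0.0563 − 1 = 2.8419 − 1 = 1.8419.
Since α/(α+β) = μ, α = 0.2·1.8419 = 0.368 and β = 0.8·1.8419 = 1.474.

α = 0.368, β = 1.474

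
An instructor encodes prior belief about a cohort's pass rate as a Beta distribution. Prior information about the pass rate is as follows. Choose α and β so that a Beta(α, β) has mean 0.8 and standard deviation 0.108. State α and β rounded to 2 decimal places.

α = 10.17, β = 2.54

Variance = 0.108² = 0.011664. The moment-matching identity α+β = μ(1−μ)/Var − 1 gives
α+β = 0.16/0.011664 − 1 = 12.7174, so α = μ·12.7174 = 10.17 and β = (1−μ)·12.7174 = 2.54.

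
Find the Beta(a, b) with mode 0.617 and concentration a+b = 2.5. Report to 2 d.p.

For a,b>1 the mode is (a−1)/(a+b−2), so a = mode·(κ−2)+1 = 0.617×0.5+1 = 1.31.
And b = (1−mode)·(κ−2)+1 = 0.383×0.5+1 = 1.19.

a = 1.31, b = 1.19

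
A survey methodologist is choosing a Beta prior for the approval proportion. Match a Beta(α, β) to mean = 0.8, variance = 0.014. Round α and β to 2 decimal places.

α = 8.34, β = 2.09

By moment matching, α+β = μ(1−μ)/σ² − 1 = (0.8·0.2)/0.014 − 1 = 11.4286 − 1 = 10.4286.
Since α/(α+β) = μ, α = 0.8·10.4286 = 8.34 and β = 0.2·10.4286 = 2.09.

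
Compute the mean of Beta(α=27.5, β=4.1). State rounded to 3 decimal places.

0.870

E[X] = α/(α+β) = 27.5/31.6 = 0.870.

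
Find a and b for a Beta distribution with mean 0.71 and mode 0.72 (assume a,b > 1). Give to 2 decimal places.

a = 31.24, b = 12.76

Let s = a+b. Mean gives a = μs = 0.71s; mode gives (a−1)/(s−2) = 0.72.
Substituting: 0.71s − 1 = 0.72(s−2) = 0.72s − 1.44, so -0.01s = -0.44 and s = 44.0000.
Then a = 0.71×44.0000 = 31.24 and b = s−a = 12.76.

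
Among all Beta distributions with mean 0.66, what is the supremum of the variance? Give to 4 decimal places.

For fixed mean μ the Beta variance is μ(1−μ)/(α+β+1), increasing as α+β decreases.
Its least upper bound (not attained) is μ(1−μ) = 0.66·0.34 = 0.2244.

0.2244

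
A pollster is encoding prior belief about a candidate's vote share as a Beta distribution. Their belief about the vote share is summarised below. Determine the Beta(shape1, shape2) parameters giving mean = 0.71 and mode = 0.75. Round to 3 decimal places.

shape1 = 8.875, shape2 = 3.625

With s = shape1+shape2: μ = shape1/s and mode = (shape1−1)/(s−2). Eliminating shape1 = μs,
μs − 1 = m(s−2) ⇒ s(μ−m) = 1−2m ⇒ s = -0.50/-0.04 = 12.5000.
So shape1 = μs = 8.875, shape2 = (1−μ)s = 3.625.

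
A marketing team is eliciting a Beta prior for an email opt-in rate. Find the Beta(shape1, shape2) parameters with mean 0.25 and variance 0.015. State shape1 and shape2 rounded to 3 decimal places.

shape1 = 2.875, shape2 = 8.625

Let s = shape1+shape2. The Beta variance is μ(1−μ)/(s+1).
So s+1 = μ(1−μ)/σ² = (0.25×0.75)/0.015 = 0.1875/0.015 = 12.5000, giving s = 11.5000.
Then shape1 = μs = 0.25×11.5000 = 2.875 and shape2 = (1−μ)s = 0.75×11.5000 = 8.625.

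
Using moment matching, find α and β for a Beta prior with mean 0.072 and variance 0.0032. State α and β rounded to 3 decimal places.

Write ν = α+β; then α = μν and Var = μ(1−μ)/(ν+1).
ν = μ(1−μ)/Var − 1 = 0.066816/0.0032 − 1 = 19.8800.
α = 0.072·19.8800 = 1.431, β = 0.928·19.8800 = 18.449.

α = 1.431, β = 18.449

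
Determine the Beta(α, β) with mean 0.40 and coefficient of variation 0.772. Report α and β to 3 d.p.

α = 0.607, β = 0.910

Var = (CV·μ)² = (0.772×0.40)² = 0.095357.
α+β = μ(1−μ)/Var − 1 = 0.2400/0.095357 − 1 = 1.5168.
Thus α = 0.40·1.5168 = 0.607 and β = 0.60·1.5168 = 0.910.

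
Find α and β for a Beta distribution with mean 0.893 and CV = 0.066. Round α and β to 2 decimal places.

α = 23.67, β = 2.84

Var = (CV·μ)² = (0.066×0.893)² = 0.003474.
α+β = μ(1−μ)/Var − 1 = 0.095551/0.003474 − 1 = 26.5071.
Thus α = 0.893·26.5071 = 23.67 and β = 0.107·26.5071 = 2.84.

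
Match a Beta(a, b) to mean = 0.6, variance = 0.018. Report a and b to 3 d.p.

a = 7.400, b = 4.933

By moment matching, a+b = μ(1−μ)/σ² − 1 = (0.6·0.4)/0.018 − 1 = 13.3333 − 1 = 12.3333.
Since a/(a+b) = μ, a = 0.6·12.3333 = 7.400 and b = 0.4·12.3333 = 4.933.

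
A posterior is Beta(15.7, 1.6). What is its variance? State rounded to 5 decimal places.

μ = 15.7/17.3 = 0.907514; Var = μ(1−μ)/(α+β+1) = 0.0839320/18.3 = 0.00459.

0.00459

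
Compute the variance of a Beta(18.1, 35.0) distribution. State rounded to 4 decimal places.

Var = αβ/[(α+β)²(α+β+1)] = (18.1×35.0)/(53.1²×54.1) = 633.50/152540.901 = 0.0042.

0.0042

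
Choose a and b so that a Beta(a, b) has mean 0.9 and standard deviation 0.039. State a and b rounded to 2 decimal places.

a = 52.35, b = 5.82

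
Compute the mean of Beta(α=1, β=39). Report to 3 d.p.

0.025

The Beta mean is α/(α+β) = 1/(1+39) = 0.025.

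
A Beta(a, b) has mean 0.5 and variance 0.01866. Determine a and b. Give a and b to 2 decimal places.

Write ν = a+b; then a = μν and Var = μ(1−μ)/(ν+1).
ν = μ(1−μ)/Var − 1 = 0.25/0.01866 − 1 = 12.3976.
a = 0.5·12.3976 = 6.20, b = 0.5·12.3976 = 6.20.

a = 6.20, b = 6.20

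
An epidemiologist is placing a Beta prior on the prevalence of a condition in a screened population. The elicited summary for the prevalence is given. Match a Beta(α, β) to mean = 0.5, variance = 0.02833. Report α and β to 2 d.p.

α = 3.91, β = 3.91

Write ν = α+β; then α = μν and Var = μ(1−μ)/(ν+1).
ν = μ(1−μ)/Var − 1 = 0.25/0.02833 − 1 = 7.8246.
α = 0.5·7.8246 = 3.91, β = 0.5·7.8246 = 3.91.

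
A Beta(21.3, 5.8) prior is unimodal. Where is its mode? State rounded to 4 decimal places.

The density x^(α−1)(1−x)^(β−1) is maximised at (α−1)/(α+β−2) = 20.3/25.1 = 0.8088.

0.8088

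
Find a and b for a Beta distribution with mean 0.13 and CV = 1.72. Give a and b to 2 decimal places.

σ = CV·μ = 1.72×0.13 = 0.22360, so σ² = 0.049997.
s+1 = μ(1−μ)/σ² = 0.1131/0.049997 = 2.2621, so s = a+b = 1.2621.
a = μs = 0.16, b = (1−μ)s = 1.10.

a = 0.16, b = 1.10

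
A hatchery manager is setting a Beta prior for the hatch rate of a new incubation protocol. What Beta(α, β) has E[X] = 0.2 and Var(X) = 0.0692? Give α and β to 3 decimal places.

By moment matching, α+β = μ(1−μ)/σ² − 1 = (0.2·0.8)/0.0692 − 1 = 2.3121 − 1 = 1.3121.
Since α/(α+β) = μ, α = 0.2·1.3121 = 0.262 and β = 0.8·1.3121 = 1.050.

α = 0.262, β = 1.050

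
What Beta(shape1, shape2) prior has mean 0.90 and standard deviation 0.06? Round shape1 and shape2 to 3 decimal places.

shape1 = 21.600, shape2 = 2.400

Variance = 0.06² = 0.0036. The moment-matching identity shape1+shape2 = μ(1−μ)/Var − 1 gives
shape1+shape2 = 0.0900/0.0036 − 1 = 24.0000, so shape1 = μ·24.0000 = 21.600 and shape2 = (1−μ)·24.0000 = 2.400.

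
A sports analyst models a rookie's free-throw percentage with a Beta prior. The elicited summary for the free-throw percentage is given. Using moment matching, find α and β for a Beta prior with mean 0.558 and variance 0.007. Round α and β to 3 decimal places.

α = 19.102, β = 15.131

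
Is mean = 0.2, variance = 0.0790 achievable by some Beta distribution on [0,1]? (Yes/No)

Yes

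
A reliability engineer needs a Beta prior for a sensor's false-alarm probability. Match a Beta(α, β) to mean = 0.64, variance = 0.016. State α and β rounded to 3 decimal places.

α = 8.576, β = 4.824

Let s = α+β. The Beta variance is μ(1−μ)/(s+1).
So s+1 = μ(1−μ)/σ² = (0.64×0.36)/0.016 = 0.2304/0.016 = 14.4000, giving s = 13.4000.
Then α = μs = 0.64×13.4000 = 8.576 and β = (1−μ)s = 0.36×13.4000 = 4.824.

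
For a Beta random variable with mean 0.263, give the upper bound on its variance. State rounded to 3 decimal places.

Var = μ(1−μ)/(α+β+1), which approaches μ(1−μ) as α+β → 0.
So the supremum is μ(1−μ) = 0.263×0.737 = 0.194.

0.194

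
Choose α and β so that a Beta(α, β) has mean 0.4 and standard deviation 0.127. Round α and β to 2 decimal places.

α = 5.55, β = 8.33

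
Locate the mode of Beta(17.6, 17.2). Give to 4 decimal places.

0.5061

The density x^(α−1)(1−x)^(β−1) is maximised at (α−1)/(α+β−2) = 16.6/32.8 = 0.5061.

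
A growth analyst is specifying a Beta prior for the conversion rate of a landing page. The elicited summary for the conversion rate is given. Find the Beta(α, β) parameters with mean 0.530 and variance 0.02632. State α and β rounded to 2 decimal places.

Let s = α+β. The Beta variance is μ(1−μ)/(s+1).
So s+1 = μ(1−μ)/σ² = (0.530×0.470)/0.02632 = 0.249100/0.02632 = 9.4643, giving s = 8.4643.
Then α = μs = 0.530×8.4643 = 4.49 and β = (1−μ)s = 0.470×8.4643 = 3.98.

α = 4.49, β = 3.98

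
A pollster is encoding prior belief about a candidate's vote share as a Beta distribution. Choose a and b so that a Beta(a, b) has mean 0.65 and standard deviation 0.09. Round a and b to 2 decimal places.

a = 17.61, b = 9.48

Variance = 0.09² = 0.0081. The moment-matching identity a+b = μ(1−μ)/Var − 1 gives
a+b = 0.2275/0.0081 − 1 = 27.0864, so a = μ·27.0864 = 17.61 and b = (1−μ)·27.0864 = 9.48.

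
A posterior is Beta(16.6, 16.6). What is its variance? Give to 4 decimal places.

0.0073

μ = 16.6/33.2 = 0.500000; Var = μ(1−μ)/(α+β+1) = 0.2500000/34.2 = 0.0073.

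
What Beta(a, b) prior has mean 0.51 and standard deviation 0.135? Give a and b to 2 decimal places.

σ² = 0.135² = 0.018225.
With s = a+b, Var = μ(1−μ)/(s+1), so s+1 = (0.51×0.49)/0.018225 = 13.7119 and s = 12.7119.
a = μs = 6.48, b = (1−μ)s = 6.23.

a = 6.48, b = 6.23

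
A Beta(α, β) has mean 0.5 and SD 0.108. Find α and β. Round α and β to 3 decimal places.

First σ² = 0.011664. Setting α = μn, β = (1−μ)n with n = α+β,
μ(1−μ)/(n+1) = 0.011664 ⇒ n+1 = 0.25/0.011664 = 21.4335 ⇒ n = 20.4335.
Hence α = 0.5×20.4335 = 10.217, β = 0.5×20.4335 = 10.217.

α = 10.217, β = 10.217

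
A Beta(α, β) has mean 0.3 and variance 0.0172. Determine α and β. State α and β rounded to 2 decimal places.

Write ν = α+β; then α = μν and Var = μ(1−μ)/(ν+1).
ν = μ(1−μ)/Var − 1 = 0.21/0.0172 − 1 = 11.2093.
α = 0.3·11.2093 = 3.36, β = 0.7·11.2093 = 7.85.

α = 3.36, β = 7.85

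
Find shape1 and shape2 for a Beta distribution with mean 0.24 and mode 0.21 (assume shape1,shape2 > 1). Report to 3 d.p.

shape1 = 4.640, shape2 = 14.693

Let s = shape1+shape2. Mean gives shape1 = μs = 0.24s; mode gives (shape1−1)/(s−2) = 0.21.
Substituting: 0.24s − 1 = 0.21(s−2) = 0.21s − 0.42, so 0.03s = 0.58 and s = 19.3333.
Then shape1 = 0.24×19.3333 = 4.640 and shape2 = s−shape1 = 14.693.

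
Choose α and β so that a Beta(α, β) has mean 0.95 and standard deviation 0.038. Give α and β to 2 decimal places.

α = 30.30, β = 1.59

σ² = 0.038² = 0.001444.
With s = α+β, Var = μ(1−μ)/(s+1), so s+1 = (0.95×0.05)/0.001444 = 32.8947 and s = 31.8947.
α = μs = 30.30, β = (1−μ)s = 1.59.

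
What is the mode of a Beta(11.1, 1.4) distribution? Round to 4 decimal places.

With α,β > 1, mode = (α−1)/(α+β−2) = 10.1/10.5 = 0.9619.

0.9619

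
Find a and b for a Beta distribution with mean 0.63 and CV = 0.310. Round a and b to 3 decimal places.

a = 3.220, b = 1.891

σ = CV·μ = 0.310×0.63 = 0.19530, so σ² = 0.038142.
s+1 = μ(1−μ)/σ² = 0.2331/0.038142 = 6.1114, so s = a+b = 5.1114.
a = μs = 3.220, b = (1−μ)s = 1.891.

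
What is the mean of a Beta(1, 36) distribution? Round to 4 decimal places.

E[X] = α/(α+β) = 1/37 = 0.0270.

0.0270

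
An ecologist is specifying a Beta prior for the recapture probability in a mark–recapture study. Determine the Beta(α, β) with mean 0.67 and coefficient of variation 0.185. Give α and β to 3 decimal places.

α = 8.972, β = 4.419

Var = (CV·μ)² = (0.185×0.67)² = 0.015364.
α+β = μ(1−μ)/Var − 1 = 0.2211/0.015364 − 1 = 13.3912.
Thus α = 0.67·13.3912 = 8.972 and β = 0.33·13.3912 = 4.419.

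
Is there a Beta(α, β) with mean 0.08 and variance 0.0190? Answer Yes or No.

Yes

The Beta variance bound is σ² < μ(1−μ).
Here μ(1−μ) = 0.08×0.92 = 0.0736, and 0.0190 < 0.0736.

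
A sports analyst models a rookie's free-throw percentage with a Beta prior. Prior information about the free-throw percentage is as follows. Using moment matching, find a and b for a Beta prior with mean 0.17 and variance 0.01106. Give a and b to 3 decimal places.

a = 1.999, b = 9.759

Let s = a+b. The Beta variance is μ(1−μ)/(s+1).
So s+1 = μ(1−μ)/σ² = (0.17×0.83)/0.01106 = 0.1411/0.01106 = 12.7577, giving s = 11.7577.
Then a = μs = 0.17×11.7577 = 1.999 and b = (1−μ)s = 0.83×11.7577 = 9.759.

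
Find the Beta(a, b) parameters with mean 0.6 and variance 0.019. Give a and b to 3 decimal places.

Let s = a+b. The Beta variance is μ(1−μ)/(s+1).
So s+1 = μ(1−μ)/σ² = (0.6×0.4)/0.019 = 0.24/0.019 = 12.6316, giving s = 11.6316.
Then a = μs = 0.6×11.6316 = 6.979 and b = (1−μ)s = 0.4×11.6316 = 4.653.

a = 6.979, b = 4.653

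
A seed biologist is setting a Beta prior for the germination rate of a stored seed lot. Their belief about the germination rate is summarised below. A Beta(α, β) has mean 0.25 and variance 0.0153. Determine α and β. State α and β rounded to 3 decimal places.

α = 2.814, β = 8.441

By moment matching, α+β = μ(1−μ)/σ² − 1 = (0.25·0.75)/0.0153 − 1 = 12.2549 − 1 = 11.2549.
Since α/(α+β) = μ, α = 0.25·11.2549 = 2.814 and β = 0.75·11.2549 = 8.441.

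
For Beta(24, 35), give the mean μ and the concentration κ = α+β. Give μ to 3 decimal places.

κ = α+β = 24+35 = 59; μ = α/κ = 24/59 = 0.407.

μ = 0.407, κ = 59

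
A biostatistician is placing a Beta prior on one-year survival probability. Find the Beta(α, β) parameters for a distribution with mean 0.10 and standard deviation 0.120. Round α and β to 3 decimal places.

σ² = 0.120² = 0.014400.
With s = α+β, Var = μ(1−μ)/(s+1), so s+1 = (0.10×0.90)/0.014400 = 6.2500 and s = 5.2500.
α = μs = 0.525, β = (1−μ)s = 4.725.

α = 0.525, β = 4.725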